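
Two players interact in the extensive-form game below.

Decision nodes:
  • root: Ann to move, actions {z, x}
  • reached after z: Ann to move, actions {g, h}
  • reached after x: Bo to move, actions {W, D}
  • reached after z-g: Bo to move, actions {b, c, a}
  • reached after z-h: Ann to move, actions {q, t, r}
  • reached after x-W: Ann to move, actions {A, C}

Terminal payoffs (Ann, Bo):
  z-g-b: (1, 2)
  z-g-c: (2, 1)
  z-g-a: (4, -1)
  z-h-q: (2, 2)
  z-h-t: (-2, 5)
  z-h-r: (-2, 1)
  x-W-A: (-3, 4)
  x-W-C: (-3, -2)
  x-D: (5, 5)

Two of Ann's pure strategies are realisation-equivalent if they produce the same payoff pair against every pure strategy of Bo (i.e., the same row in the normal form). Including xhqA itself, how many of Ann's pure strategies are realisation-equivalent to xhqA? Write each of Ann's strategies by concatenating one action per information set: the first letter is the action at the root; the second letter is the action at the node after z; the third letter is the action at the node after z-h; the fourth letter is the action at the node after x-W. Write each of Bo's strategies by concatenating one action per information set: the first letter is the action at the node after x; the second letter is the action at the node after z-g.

6

Row for xhqA (columns Wb, Wc, Wa, Db, Dc, Da): (-3,4) (-3,4) (-3,4) (5,5) (5,5) (5,5).
Under xhqA, Ann's choice at the node after z and at the node after z-h can never be reached regardless of what Bo does, so varying those choices leaves every outcome unchanged.
Holding the reachable choices fixed and varying the unreachable ones freely already gives 2 × 3 = 6 equivalent strategies.
No other strategy reproduces this row, so those 6 are the full class: xgqA, xgtA, xgrA, xhqA, xhtA, xhrA.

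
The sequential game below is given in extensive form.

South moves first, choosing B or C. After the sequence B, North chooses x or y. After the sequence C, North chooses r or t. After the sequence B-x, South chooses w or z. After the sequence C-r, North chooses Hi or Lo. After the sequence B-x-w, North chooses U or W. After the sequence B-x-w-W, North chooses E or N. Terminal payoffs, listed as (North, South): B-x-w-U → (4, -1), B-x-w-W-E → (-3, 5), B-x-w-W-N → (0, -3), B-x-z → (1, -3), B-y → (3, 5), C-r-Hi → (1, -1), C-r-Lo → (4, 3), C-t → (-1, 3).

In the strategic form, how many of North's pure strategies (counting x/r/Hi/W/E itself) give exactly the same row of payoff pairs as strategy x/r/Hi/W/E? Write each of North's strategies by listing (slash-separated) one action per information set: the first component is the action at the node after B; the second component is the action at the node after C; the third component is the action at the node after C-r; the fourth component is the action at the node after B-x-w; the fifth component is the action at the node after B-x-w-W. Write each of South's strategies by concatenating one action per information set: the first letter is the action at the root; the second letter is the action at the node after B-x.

1

Row for x/r/Hi/W/E (columns Bw, Bz, Cw, Cz): (-3,5) (1,-3) (1,-1) (1,-1).
Every one of North's information sets is on the play path for some reply by South when North follows x/r/Hi/W/E.
Changing the action at any of them therefore changes at least one column, so only x/r/Hi/W/E itself gives this row.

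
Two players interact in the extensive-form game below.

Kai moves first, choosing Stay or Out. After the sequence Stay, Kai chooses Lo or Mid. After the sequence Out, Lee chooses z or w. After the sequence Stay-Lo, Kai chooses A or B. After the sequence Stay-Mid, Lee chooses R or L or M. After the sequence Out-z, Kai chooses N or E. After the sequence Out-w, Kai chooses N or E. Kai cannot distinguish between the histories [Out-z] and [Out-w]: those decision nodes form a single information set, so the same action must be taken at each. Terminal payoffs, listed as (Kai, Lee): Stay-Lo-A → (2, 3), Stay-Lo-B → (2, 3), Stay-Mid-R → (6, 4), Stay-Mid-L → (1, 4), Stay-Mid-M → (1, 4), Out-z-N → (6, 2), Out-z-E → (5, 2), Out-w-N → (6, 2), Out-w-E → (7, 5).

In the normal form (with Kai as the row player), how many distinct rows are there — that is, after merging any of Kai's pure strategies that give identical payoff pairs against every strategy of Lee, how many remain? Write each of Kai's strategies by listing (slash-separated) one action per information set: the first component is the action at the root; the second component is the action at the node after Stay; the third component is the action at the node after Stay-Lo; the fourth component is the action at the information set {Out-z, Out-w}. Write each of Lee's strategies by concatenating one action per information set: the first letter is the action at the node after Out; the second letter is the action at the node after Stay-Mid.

Kai has 16 pure strategies: Stay/Lo/A/N, Stay/Lo/A/E, Stay/Lo/B/N, Stay/Lo/B/E, Stay/Mid/A/N, Stay/Mid/A/E, Stay/Mid/B/N, Stay/Mid/B/E, Out/Lo/A/N, Out/Lo/A/E, Out/Lo/B/N, Out/Lo/B/E, Out/Mid/A/N, Out/Mid/A/E, Out/Mid/B/N, Out/Mid/B/E. Columns: zR, zL, zM, wR, wL, wM.
{Stay/Lo/A/N, Stay/Lo/A/E, Stay/Lo/B/N, Stay/Lo/B/E} → row (2,3) (2,3) (2,3) (2,3) (2,3) (2,3)
{Stay/Mid/A/N, Stay/Mid/A/E, Stay/Mid/B/N, Stay/Mid/B/E} → row (6,4) (1,4) (1,4) (6,4) (1,4) (1,4)
{Out/Lo/A/N, Out/Lo/B/N, Out/Mid/A/N, Out/Mid/B/N} → row (6,2) (6,2) (6,2) (6,2) (6,2) (6,2)
{Out/Lo/A/E, Out/Lo/B/E, Out/Mid/A/E, Out/Mid/B/E} → row (5,2) (5,2) (5,2) (7,5) (7,5) (7,5)
That's 4 distinct rows out of 16 strategies.

4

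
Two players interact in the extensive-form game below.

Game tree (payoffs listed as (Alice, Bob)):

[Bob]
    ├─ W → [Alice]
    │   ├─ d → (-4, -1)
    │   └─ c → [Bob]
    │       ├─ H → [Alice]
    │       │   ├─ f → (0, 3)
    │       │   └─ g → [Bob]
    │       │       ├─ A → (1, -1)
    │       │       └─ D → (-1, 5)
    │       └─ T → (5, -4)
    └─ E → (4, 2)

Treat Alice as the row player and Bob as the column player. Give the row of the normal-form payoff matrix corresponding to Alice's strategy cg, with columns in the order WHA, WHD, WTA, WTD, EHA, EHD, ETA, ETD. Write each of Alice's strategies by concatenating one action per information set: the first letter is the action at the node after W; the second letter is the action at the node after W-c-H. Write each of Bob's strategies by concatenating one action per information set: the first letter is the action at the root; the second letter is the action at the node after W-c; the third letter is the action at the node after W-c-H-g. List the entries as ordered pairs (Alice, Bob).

(1,-1) (-1,5) (5,-4) (5,-4) (4,2) (4,2) (4,2) (4,2)

vs WHA: Bob plays W → Alice plays c at [W] → Bob plays H at [W-c] → Alice plays g at [W-c-H] → Bob plays A at [W-c-H-g] → (1, -1)
vs WHD: Bob plays W → Alice plays c at [W] → Bob plays H at [W-c] → Alice plays g at [W-c-H] → Bob plays D at [W-c-H-g] → (-1, 5)
vs WTA: Bob plays W → Alice plays c at [W] → Bob plays T at [W-c] → (5, -4)
vs WTD: Bob plays W → Alice plays c at [W] → Bob plays T at [W-c] → (5, -4)
vs EHA: Bob plays E → (4, 2)
vs EHD: Bob plays E → (4, 2)
vs ETA: Bob plays E → (4, 2)
vs ETD: Bob plays E → (4, 2)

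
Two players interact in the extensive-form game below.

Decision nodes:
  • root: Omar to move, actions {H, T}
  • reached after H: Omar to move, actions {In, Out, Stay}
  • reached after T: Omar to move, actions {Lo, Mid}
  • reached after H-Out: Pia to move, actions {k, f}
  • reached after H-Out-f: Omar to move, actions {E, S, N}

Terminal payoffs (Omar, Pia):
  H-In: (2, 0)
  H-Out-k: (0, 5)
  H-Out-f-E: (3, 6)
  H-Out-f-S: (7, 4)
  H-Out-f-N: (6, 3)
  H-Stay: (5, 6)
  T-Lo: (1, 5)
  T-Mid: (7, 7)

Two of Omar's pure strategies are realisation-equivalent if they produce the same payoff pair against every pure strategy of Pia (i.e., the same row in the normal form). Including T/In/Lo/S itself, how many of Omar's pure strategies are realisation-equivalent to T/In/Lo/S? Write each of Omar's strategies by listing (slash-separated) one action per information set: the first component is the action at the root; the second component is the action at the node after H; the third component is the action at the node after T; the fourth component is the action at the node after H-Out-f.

Row for T/In/Lo/S (columns k, f): (1,5) (1,5).
Under T/In/Lo/S, Omar's choice at the node after H and at the node after H-Out-f can never be reached regardless of what Pia does, so varying those choices leaves every outcome unchanged.
Holding the reachable choices fixed and varying the unreachable ones freely already gives 3 × 3 = 9 equivalent strategies.
No other strategy reproduces this row, so those 9 are the full class: T/In/Lo/E, T/In/Lo/S, T/In/Lo/N, T/Out/Lo/E, T/Out/Lo/S, T/Out/Lo/N, T/Stay/Lo/E, T/Stay/Lo/S, T/Stay/Lo/N.

9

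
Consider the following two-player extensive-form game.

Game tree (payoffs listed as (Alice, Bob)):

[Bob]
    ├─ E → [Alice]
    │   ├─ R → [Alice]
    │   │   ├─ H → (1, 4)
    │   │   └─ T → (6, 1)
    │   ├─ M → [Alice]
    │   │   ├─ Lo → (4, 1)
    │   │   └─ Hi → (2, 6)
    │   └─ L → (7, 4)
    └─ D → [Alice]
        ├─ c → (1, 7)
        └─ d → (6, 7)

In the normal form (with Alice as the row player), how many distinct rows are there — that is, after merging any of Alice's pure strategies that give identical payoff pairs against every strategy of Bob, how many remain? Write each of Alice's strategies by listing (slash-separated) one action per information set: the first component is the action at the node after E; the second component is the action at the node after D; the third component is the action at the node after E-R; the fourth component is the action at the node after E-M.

10

Alice has 24 pure strategies: R/c/H/Lo, R/c/H/Hi, R/c/T/Lo, R/c/T/Hi, R/d/H/Lo, R/d/H/Hi, R/d/T/Lo, R/d/T/Hi, M/c/H/Lo, M/c/H/Hi, M/c/T/Lo, M/c/T/Hi, M/d/H/Lo, M/d/H/Hi, M/d/T/Lo, M/d/T/Hi, L/c/H/Lo, L/c/H/Hi, L/c/T/Lo, L/c/T/Hi, L/d/H/Lo, L/d/H/Hi, L/d/T/Lo, L/d/T/Hi. Columns: E, D.
{R/c/H/Lo, R/c/H/Hi} → row (1,4) (1,7)
{R/c/T/Lo, R/c/T/Hi} → row (6,1) (1,7)
{R/d/H/Lo, R/d/H/Hi} → row (1,4) (6,7)
{R/d/T/Lo, R/d/T/Hi} → row (6,1) (6,7)
{M/c/H/Lo, M/c/T/Lo} → row (4,1) (1,7)
{M/c/H/Hi, M/c/T/Hi} → row (2,6) (1,7)
{M/d/H/Lo, M/d/T/Lo} → row (4,1) (6,7)
{M/d/H/Hi, M/d/T/Hi} → row (2,6) (6,7)
{L/c/H/Lo, L/c/H/Hi, L/c/T/Lo, L/c/T/Hi} → row (7,4) (1,7)
{L/d/H/Lo, L/d/H/Hi, L/d/T/Lo, L/d/T/Hi} → row (7,4) (6,7)
That's 10 distinct rows out of 24 strategies.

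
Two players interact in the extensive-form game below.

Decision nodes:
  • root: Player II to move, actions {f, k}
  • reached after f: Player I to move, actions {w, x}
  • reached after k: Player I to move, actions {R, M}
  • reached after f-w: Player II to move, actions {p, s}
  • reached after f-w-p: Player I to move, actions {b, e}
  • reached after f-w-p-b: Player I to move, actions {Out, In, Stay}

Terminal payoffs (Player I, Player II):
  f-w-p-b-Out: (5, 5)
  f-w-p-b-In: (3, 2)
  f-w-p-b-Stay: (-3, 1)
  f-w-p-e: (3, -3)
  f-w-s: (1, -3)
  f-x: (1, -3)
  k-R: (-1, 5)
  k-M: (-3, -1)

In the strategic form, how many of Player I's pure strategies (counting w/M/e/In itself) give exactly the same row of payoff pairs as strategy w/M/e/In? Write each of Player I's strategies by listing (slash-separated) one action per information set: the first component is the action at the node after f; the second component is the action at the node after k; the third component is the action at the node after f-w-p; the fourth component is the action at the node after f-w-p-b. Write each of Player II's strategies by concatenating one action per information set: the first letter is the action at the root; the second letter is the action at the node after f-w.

3

Row for w/M/e/In (columns fp, fs, kp, ks): (3,-3) (1,-3) (-3,-1) (-3,-1).
Under w/M/e/In, Player I's choice at the node after f-w-p-b can never be reached regardless of what Player II does, so varying those choices leaves every outcome unchanged.
Holding the reachable choices fixed and varying the unreachable one freely already gives 3 equivalent strategies.
No other strategy reproduces this row, so those 3 are the full class: w/M/e/Out, w/M/e/In, w/M/e/Stay.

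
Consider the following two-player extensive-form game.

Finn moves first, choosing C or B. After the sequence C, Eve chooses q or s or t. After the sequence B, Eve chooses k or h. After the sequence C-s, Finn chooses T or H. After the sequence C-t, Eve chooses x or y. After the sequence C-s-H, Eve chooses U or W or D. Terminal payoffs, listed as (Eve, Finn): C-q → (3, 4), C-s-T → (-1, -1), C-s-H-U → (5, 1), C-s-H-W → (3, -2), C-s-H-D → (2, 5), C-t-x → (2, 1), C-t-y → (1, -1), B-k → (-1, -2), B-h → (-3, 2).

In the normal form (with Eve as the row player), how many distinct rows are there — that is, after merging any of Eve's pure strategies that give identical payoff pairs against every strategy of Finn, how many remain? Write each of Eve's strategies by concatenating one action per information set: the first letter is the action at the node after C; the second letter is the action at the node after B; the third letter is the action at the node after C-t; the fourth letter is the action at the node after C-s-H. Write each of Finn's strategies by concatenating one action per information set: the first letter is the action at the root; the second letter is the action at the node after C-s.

Eve has 36 pure strategies: qkxU, qkxW, qkxD, qkyU, qkyW, qkyD, qhxU, qhxW, qhxD, qhyU, qhyW, qhyD, skxU, skxW, skxD, skyU, skyW, skyD, shxU, shxW, shxD, shyU, shyW, shyD, tkxU, tkxW, tkxD, tkyU, tkyW, tkyD, thxU, thxW, thxD, thyU, thyW, thyD. Columns: CT, CH, BT, BH.
{qkxU, qkxW, qkxD, qkyU, qkyW, qkyD} → row (3,4) (3,4) (-1,-2) (-1,-2)
{qhxU, qhxW, qhxD, qhyU, qhyW, qhyD} → row (3,4) (3,4) (-3,2) (-3,2)
{skxU, skyU} → row (-1,-1) (5,1) (-1,-2) (-1,-2)
{skxW, skyW} → row (-1,-1) (3,-2) (-1,-2) (-1,-2)
{skxD, skyD} → row (-1,-1) (2,5) (-1,-2) (-1,-2)
{shxU, shyU} → row (-1,-1) (5,1) (-3,2) (-3,2)
{shxW, shyW} → row (-1,-1) (3,-2) (-3,2) (-3,2)
{shxD, shyD} → row (-1,-1) (2,5) (-3,2) (-3,2)
{tkxU, tkxW, tkxD} → row (2,1) (2,1) (-1,-2) (-1,-2)
{tkyU, tkyW, tkyD} → row (1,-1) (1,-1) (-1,-2) (-1,-2)
{thxU, thxW, thxD} → row (2,1) (2,1) (-3,2) (-3,2)
{thyU, thyW, thyD} → row (1,-1) (1,-1) (-3,2) (-3,2)
That's 12 distinct rows out of 36 strategies.

12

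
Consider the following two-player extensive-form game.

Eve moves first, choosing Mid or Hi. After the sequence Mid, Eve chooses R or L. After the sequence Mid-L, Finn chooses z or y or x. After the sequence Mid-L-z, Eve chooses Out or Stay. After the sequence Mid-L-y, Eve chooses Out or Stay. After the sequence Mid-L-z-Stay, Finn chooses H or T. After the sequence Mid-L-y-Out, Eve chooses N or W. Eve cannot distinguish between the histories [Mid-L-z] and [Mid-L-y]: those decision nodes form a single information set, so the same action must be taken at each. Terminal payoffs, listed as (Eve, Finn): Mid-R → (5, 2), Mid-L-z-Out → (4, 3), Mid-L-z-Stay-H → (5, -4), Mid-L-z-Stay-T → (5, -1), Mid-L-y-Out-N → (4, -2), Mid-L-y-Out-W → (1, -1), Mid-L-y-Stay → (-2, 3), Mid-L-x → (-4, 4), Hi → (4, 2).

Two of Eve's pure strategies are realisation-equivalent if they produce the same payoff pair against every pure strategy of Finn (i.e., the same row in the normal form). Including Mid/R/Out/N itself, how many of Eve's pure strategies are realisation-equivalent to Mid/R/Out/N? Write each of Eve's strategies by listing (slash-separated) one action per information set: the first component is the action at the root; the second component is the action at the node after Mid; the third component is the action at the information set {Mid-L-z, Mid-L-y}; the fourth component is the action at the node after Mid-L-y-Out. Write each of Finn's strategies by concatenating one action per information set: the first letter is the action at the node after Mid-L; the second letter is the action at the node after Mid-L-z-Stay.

Row for Mid/R/Out/N (columns zH, zT, yH, yT, xH, xT): (5,2) (5,2) (5,2) (5,2) (5,2) (5,2).
Under Mid/R/Out/N, Eve's choice at the information set {Mid-L-z, Mid-L-y} and at the node after Mid-L-y-Out can never be reached regardless of what Finn does, so varying those choices leaves every outcome unchanged.
Holding the reachable choices fixed and varying the unreachable ones freely already gives 2 × 2 = 4 equivalent strategies.
No other strategy reproduces this row, so those 4 are the full class: Mid/R/Out/N, Mid/R/Out/W, Mid/R/Stay/N, Mid/R/Stay/W.

4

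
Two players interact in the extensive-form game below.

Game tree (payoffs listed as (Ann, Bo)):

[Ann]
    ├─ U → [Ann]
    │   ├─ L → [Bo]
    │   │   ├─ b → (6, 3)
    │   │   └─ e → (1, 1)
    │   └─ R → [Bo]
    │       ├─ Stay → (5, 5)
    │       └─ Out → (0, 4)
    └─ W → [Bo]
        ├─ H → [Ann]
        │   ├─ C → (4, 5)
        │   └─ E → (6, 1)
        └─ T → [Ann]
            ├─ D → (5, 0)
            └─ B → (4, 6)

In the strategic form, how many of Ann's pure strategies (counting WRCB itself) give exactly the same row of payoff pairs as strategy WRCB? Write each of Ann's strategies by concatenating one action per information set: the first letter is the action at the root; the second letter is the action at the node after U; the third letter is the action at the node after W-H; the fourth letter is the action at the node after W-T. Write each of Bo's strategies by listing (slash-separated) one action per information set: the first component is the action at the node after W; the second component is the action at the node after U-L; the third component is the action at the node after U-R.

2

Row for WRCB (columns H/b/Stay, H/b/Out, H/e/Stay, H/e/Out, T/b/Stay, T/b/Out, T/e/Stay, T/e/Out): (4,5) (4,5) (4,5) (4,5) (4,6) (4,6) (4,6) (4,6).
Under WRCB, Ann's choice at the node after U can never be reached regardless of what Bo does, so varying those choices leaves every outcome unchanged.
Holding the reachable choices fixed and varying the unreachable one freely already gives 2 equivalent strategies.
No other strategy reproduces this row, so those 2 are the full class: WLCB, WRCB.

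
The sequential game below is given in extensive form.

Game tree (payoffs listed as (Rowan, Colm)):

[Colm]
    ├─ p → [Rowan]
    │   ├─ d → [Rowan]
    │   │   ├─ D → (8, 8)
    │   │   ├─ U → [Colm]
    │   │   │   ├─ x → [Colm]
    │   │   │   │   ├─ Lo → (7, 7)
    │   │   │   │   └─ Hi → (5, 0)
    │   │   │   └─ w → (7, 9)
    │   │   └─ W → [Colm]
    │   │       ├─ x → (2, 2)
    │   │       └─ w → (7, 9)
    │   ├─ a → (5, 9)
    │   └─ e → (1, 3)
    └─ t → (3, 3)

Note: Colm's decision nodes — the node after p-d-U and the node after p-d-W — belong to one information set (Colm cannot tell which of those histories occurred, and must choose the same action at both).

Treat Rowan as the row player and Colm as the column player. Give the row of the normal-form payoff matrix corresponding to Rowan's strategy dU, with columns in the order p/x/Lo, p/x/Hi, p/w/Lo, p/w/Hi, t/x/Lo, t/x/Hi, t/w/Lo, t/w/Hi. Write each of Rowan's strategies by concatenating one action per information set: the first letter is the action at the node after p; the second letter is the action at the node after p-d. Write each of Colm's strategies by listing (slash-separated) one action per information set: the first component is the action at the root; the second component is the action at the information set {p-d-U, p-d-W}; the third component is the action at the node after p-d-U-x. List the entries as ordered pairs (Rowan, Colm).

(7,7) (5,0) (7,9) (7,9) (3,3) (3,3) (3,3) (3,3)

vs p/x/Lo: Colm plays p → Rowan plays d at [p] → Rowan plays U at [p-d] → Colm plays x at [p-d-U] → Colm plays Lo at [p-d-U-x] → (7, 7)
vs p/x/Hi: Colm plays p → Rowan plays d at [p] → Rowan plays U at [p-d] → Colm plays x at [p-d-U] → Colm plays Hi at [p-d-U-x] → (5, 0)
vs p/w/Lo: Colm plays p → Rowan plays d at [p] → Rowan plays U at [p-d] → Colm plays w at [p-d-U] → (7, 9)
vs p/w/Hi: Colm plays p → Rowan plays d at [p] → Rowan plays U at [p-d] → Colm plays w at [p-d-U] → (7, 9)
vs t/x/Lo: Colm plays t → (3, 3)
vs t/x/Hi: Colm plays t → (3, 3)
vs t/w/Lo: Colm plays t → (3, 3)
vs t/w/Hi: Colm plays t → (3, 3)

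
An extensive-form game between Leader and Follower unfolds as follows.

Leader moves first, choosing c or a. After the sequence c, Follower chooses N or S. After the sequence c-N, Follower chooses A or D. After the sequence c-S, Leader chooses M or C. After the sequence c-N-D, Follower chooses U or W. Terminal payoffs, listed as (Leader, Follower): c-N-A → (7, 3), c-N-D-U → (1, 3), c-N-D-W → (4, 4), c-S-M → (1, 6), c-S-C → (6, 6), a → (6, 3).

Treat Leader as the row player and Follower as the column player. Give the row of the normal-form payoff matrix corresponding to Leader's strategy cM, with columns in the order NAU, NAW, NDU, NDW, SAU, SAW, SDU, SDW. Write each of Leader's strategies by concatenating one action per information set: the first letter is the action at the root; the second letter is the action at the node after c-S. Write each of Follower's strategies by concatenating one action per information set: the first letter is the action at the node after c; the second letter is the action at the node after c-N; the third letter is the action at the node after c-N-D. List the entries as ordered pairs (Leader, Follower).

vs NAU: Leader plays c → Follower plays N at [c] → Follower plays A at [c-N] → (7, 3)
vs NAW: Leader plays c → Follower plays N at [c] → Follower plays A at [c-N] → (7, 3)
vs NDU: Leader plays c → Follower plays N at [c] → Follower plays D at [c-N] → Follower plays U at [c-N-D] → (1, 3)
vs NDW: Leader plays c → Follower plays N at [c] → Follower plays D at [c-N] → Follower plays W at [c-N-D] → (4, 4)
vs SAU: Leader plays c → Follower plays S at [c] → Leader plays M at [c-S] → (1, 6)
vs SAW: Leader plays c → Follower plays S at [c] → Leader plays M at [c-S] → (1, 6)
vs SDU: Leader plays c → Follower plays S at [c] → Leader plays M at [c-S] → (1, 6)
vs SDW: Leader plays c → Follower plays S at [c] → Leader plays M at [c-S] → (1, 6)

(7,3) (7,3) (1,3) (4,4) (1,6) (1,6) (1,6) (1,6)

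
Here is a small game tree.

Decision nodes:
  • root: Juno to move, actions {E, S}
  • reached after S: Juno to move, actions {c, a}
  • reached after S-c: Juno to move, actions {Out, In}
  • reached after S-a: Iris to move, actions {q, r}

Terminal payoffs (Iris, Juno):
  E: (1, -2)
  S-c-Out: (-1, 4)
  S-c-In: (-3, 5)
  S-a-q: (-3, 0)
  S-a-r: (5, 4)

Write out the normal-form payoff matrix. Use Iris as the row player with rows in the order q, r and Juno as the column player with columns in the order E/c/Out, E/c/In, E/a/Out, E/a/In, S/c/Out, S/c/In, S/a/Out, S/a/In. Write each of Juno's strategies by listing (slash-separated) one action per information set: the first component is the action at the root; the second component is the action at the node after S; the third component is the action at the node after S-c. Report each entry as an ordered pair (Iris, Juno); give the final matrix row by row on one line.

Row q: E/c/Out→(1,-2), E/c/In→(1,-2), E/a/Out→(1,-2), E/a/In→(1,-2), S/c/Out→(-1,4), S/c/In→(-3,5), S/a/Out→(-3,0), S/a/In→(-3,0)
Row r: E/c/Out→(1,-2), E/c/In→(1,-2), E/a/Out→(1,-2), E/a/In→(1,-2), S/c/Out→(-1,4), S/c/In→(-3,5), S/a/Out→(5,4), S/a/In→(5,4)

q: (1,-2) (1,-2) (1,-2) (1,-2) (-1,4) (-3,5) (-3,0) (-3,0) | r: (1,-2) (1,-2) (1,-2) (1,-2) (-1,4) (-3,5) (5,4) (5,4)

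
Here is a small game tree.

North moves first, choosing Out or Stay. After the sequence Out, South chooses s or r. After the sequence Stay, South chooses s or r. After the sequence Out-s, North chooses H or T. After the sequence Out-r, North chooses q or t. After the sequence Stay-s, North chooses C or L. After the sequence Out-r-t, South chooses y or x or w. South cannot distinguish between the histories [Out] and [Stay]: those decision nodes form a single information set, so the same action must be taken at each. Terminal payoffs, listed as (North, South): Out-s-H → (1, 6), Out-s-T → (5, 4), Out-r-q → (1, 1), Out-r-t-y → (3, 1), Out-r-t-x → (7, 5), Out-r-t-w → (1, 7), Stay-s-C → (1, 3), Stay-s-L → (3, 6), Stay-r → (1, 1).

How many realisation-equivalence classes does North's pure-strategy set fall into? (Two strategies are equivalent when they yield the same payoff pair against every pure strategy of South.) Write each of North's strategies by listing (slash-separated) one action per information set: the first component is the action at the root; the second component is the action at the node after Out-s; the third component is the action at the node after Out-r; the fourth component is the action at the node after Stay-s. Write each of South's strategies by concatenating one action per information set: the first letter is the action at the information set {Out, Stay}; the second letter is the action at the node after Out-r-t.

North has 16 pure strategies: Out/H/q/C, Out/H/q/L, Out/H/t/C, Out/H/t/L, Out/T/q/C, Out/T/q/L, Out/T/t/C, Out/T/t/L, Stay/H/q/C, Stay/H/q/L, Stay/H/t/C, Stay/H/t/L, Stay/T/q/C, Stay/T/q/L, Stay/T/t/C, Stay/T/t/L. Columns: sy, sx, sw, ry, rx, rw.
{Out/H/q/C, Out/H/q/L} → row (1,6) (1,6) (1,6) (1,1) (1,1) (1,1)
{Out/H/t/C, Out/H/t/L} → row (1,6) (1,6) (1,6) (3,1) (7,5) (1,7)
{Out/T/q/C, Out/T/q/L} → row (5,4) (5,4) (5,4) (1,1) (1,1) (1,1)
{Out/T/t/C, Out/T/t/L} → row (5,4) (5,4) (5,4) (3,1) (7,5) (1,7)
{Stay/H/q/C, Stay/H/t/C, Stay/T/q/C, Stay/T/t/C} → row (1,3) (1,3) (1,3) (1,1) (1,1) (1,1)
{Stay/H/q/L, Stay/H/t/L, Stay/T/q/L, Stay/T/t/L} → row (3,6) (3,6) (3,6) (1,1) (1,1) (1,1)
That's 6 distinct rows out of 16 strategies.

6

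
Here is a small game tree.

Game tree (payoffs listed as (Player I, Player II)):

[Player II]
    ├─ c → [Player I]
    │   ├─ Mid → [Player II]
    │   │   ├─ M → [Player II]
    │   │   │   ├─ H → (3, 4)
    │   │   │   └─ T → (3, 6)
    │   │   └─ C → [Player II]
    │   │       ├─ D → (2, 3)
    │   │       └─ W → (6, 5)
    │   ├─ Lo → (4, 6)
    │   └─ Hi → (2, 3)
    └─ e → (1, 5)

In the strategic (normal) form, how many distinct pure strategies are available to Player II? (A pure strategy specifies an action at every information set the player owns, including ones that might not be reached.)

Player II owns the root with actions {c, e} — two choices.
Player II owns the node after c-Mid with actions {M, C} — two choices.
Player II owns the node after c-Mid-M with actions {H, T} — two choices.
Player II owns the node after c-Mid-C with actions {D, W} — two choices.
A pure strategy fixes one action at each information set independently, so the count is the product 2 × 2 × 2 × 2 = 16.
(For reference, Player I has 3 pure strategies, giving a 16×3 normal-form matrix.)

16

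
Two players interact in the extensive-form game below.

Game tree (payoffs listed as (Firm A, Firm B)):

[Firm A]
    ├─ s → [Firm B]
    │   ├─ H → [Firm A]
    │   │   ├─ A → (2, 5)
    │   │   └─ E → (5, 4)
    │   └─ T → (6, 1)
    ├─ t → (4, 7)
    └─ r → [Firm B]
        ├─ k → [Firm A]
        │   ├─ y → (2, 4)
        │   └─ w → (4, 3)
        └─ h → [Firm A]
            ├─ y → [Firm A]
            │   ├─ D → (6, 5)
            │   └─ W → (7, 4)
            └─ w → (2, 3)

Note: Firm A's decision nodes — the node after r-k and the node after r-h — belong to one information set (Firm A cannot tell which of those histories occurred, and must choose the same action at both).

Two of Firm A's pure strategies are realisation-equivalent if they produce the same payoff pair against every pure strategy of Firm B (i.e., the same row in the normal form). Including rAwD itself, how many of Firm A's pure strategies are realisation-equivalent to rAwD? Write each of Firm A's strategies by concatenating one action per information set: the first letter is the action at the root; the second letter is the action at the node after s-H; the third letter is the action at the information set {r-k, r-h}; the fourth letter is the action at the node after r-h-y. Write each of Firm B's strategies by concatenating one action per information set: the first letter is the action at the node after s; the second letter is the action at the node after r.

Row for rAwD (columns Hk, Hh, Tk, Th): (4,3) (2,3) (4,3) (2,3).
Under rAwD, Firm A's choice at the node after s-H and at the node after r-h-y can never be reached regardless of what Firm B does, so varying those choices leaves every outcome unchanged.
Holding the reachable choices fixed and varying the unreachable ones freely already gives 2 × 2 = 4 equivalent strategies.
No other strategy reproduces this row, so those 4 are the full class: rAwD, rAwW, rEwD, rEwW.

4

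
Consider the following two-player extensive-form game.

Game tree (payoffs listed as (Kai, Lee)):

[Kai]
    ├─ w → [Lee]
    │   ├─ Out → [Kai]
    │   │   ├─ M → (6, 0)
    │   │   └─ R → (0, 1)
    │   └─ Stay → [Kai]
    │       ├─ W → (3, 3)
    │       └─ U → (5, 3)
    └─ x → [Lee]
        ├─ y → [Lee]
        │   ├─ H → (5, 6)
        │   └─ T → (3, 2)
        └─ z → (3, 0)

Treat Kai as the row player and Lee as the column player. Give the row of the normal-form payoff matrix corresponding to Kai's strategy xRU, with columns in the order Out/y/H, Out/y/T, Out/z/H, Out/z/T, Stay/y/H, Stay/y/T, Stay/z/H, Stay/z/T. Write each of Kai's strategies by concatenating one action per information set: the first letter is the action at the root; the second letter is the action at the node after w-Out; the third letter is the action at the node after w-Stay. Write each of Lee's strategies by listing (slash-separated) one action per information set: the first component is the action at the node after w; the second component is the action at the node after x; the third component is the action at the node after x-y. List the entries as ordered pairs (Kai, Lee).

(5,6) (3,2) (3,0) (3,0) (5,6) (3,2) (3,0) (3,0)

vs Out/y/H: Kai plays x → Lee plays y at [x] → Lee plays H at [x-y] → (5, 6)
vs Out/y/T: Kai plays x → Lee plays y at [x] → Lee plays T at [x-y] → (3, 2)
vs Out/z/H: Kai plays x → Lee plays z at [x] → (3, 0)
vs Out/z/T: Kai plays x → Lee plays z at [x] → (3, 0)
vs Stay/y/H: Kai plays x → Lee plays y at [x] → Lee plays H at [x-y] → (5, 6)
vs Stay/y/T: Kai plays x → Lee plays y at [x] → Lee plays T at [x-y] → (3, 2)
vs Stay/z/H: Kai plays x → Lee plays z at [x] → (3, 0)
vs Stay/z/T: Kai plays x → Lee plays z at [x] → (3, 0)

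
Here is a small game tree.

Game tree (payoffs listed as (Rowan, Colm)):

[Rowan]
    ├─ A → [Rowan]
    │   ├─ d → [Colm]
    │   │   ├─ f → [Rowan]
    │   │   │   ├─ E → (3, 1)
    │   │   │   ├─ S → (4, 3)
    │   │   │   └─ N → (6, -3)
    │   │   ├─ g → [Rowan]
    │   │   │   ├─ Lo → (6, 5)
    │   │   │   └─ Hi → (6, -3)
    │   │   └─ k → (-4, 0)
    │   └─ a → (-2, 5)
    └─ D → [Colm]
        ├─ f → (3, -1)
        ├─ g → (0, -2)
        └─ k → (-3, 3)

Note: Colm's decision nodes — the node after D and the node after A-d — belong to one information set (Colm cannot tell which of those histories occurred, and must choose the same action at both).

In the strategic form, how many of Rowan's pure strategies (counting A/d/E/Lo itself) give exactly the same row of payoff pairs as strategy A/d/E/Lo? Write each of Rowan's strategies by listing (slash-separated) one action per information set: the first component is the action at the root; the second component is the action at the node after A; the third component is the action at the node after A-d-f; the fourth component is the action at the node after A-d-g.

Row for A/d/E/Lo (columns f, g, k): (3,1) (6,5) (-4,0).
Every one of Rowan's information sets is on the play path for some reply by Colm when Rowan follows A/d/E/Lo.
Changing the action at any of them therefore changes at least one column, so only A/d/E/Lo itself gives this row.

1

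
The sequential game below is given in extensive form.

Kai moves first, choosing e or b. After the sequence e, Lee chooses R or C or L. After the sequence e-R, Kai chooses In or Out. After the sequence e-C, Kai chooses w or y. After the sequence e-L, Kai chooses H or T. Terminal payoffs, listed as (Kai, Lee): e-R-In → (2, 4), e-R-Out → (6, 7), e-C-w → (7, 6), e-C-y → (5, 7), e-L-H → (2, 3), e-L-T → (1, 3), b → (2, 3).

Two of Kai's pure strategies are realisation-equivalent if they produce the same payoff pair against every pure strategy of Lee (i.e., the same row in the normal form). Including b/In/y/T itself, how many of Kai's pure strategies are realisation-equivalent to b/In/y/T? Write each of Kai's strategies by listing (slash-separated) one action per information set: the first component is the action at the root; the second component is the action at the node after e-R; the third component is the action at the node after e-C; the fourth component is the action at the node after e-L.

Row for b/In/y/T (columns R, C, L): (2,3) (2,3) (2,3).
Under b/In/y/T, Kai's choice at the node after e-R and at the node after e-C and at the node after e-L can never be reached regardless of what Lee does, so varying those choices leaves every outcome unchanged.
Holding the reachable choices fixed and varying the unreachable ones freely already gives 2 × 2 × 2 = 8 equivalent strategies.
No other strategy reproduces this row, so those 8 are the full class: b/In/w/H, b/In/w/T, b/In/y/H, b/In/y/T, b/Out/w/H, b/Out/w/T, b/Out/y/H, b/Out/y/T.

8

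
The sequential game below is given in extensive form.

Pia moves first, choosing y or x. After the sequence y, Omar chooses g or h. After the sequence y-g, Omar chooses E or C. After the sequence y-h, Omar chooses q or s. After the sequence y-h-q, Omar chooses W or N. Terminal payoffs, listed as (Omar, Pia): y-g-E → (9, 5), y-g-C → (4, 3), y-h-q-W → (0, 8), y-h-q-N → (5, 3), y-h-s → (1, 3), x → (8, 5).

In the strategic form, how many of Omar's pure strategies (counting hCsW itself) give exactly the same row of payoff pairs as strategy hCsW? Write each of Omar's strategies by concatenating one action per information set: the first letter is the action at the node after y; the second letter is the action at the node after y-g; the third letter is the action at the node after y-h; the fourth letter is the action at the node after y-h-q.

4

Row for hCsW (columns y, x): (1,3) (8,5).
Under hCsW, Omar's choice at the node after y-g and at the node after y-h-q can never be reached regardless of what Pia does, so varying those choices leaves every outcome unchanged.
Holding the reachable choices fixed and varying the unreachable ones freely already gives 2 × 2 = 4 equivalent strategies.
No other strategy reproduces this row, so those 4 are the full class: hEsW, hEsN, hCsW, hCsN.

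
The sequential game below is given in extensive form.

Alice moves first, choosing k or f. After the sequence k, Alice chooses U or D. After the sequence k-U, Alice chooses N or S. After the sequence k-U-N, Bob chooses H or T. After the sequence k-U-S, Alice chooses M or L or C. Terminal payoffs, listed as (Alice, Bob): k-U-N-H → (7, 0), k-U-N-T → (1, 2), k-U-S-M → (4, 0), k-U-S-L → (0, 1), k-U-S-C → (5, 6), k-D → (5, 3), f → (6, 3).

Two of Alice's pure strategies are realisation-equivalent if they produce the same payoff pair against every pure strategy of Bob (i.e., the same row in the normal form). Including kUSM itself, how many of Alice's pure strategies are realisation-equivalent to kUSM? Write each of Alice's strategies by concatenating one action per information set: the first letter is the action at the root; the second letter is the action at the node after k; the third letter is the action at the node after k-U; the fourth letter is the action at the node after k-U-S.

Row for kUSM (columns H, T): (4,0) (4,0).
Every one of Alice's information sets is on the play path for some reply by Bob when Alice follows kUSM.
Changing the action at any of them therefore changes at least one column, so only kUSM itself gives this row.

1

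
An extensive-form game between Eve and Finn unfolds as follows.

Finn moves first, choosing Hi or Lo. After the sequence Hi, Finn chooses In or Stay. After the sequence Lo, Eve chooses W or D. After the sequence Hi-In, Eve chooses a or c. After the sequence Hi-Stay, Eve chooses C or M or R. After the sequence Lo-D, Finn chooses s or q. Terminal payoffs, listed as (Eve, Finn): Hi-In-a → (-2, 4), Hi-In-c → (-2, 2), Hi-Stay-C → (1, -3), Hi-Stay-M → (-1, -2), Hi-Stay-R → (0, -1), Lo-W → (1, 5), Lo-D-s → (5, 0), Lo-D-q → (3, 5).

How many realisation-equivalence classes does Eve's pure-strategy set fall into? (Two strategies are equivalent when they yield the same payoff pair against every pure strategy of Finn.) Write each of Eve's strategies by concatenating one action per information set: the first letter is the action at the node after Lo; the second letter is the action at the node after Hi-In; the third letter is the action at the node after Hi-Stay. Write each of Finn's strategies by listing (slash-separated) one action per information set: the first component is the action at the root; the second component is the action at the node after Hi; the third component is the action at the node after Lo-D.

12

Eve has 12 pure strategies: WaC, WaM, WaR, WcC, WcM, WcR, DaC, DaM, DaR, DcC, DcM, DcR. Columns: Hi/In/s, Hi/In/q, Hi/Stay/s, Hi/Stay/q, Lo/In/s, Lo/In/q, Lo/Stay/s, Lo/Stay/q.
{WaC} → row (-2,4) (-2,4) (1,-3) (1,-3) (1,5) (1,5) (1,5) (1,5)
{WaM} → row (-2,4) (-2,4) (-1,-2) (-1,-2) (1,5) (1,5) (1,5) (1,5)
{WaR} → row (-2,4) (-2,4) (0,-1) (0,-1) (1,5) (1,5) (1,5) (1,5)
{WcC} → row (-2,2) (-2,2) (1,-3) (1,-3) (1,5) (1,5) (1,5) (1,5)
{WcM} → row (-2,2) (-2,2) (-1,-2) (-1,-2) (1,5) (1,5) (1,5) (1,5)
{WcR} → row (-2,2) (-2,2) (0,-1) (0,-1) (1,5) (1,5) (1,5) (1,5)
{DaC} → row (-2,4) (-2,4) (1,-3) (1,-3) (5,0) (3,5) (5,0) (3,5)
{DaM} → row (-2,4) (-2,4) (-1,-2) (-1,-2) (5,0) (3,5) (5,0) (3,5)
{DaR} → row (-2,4) (-2,4) (0,-1) (0,-1) (5,0) (3,5) (5,0) (3,5)
{DcC} → row (-2,2) (-2,2) (1,-3) (1,-3) (5,0) (3,5) (5,0) (3,5)
{DcM} → row (-2,2) (-2,2) (-1,-2) (-1,-2) (5,0) (3,5) (5,0) (3,5)
{DcR} → row (-2,2) (-2,2) (0,-1) (0,-1) (5,0) (3,5) (5,0) (3,5)
That's 12 distinct rows out of 12 strategies.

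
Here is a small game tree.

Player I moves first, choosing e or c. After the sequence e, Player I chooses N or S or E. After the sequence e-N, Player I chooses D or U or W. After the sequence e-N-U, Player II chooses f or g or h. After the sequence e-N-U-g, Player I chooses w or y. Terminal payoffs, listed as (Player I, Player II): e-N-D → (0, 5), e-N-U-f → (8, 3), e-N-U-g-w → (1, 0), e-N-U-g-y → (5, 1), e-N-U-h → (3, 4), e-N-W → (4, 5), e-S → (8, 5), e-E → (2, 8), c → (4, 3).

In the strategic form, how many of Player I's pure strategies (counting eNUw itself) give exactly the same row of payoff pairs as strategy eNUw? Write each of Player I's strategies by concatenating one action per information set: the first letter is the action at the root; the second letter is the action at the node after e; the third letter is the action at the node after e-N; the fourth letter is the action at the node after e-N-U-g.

Row for eNUw (columns f, g, h): (8,3) (1,0) (3,4).
Every one of Player I's information sets is on the play path for some reply by Player II when Player I follows eNUw.
Changing the action at any of them therefore changes at least one column, so only eNUw itself gives this row.

1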